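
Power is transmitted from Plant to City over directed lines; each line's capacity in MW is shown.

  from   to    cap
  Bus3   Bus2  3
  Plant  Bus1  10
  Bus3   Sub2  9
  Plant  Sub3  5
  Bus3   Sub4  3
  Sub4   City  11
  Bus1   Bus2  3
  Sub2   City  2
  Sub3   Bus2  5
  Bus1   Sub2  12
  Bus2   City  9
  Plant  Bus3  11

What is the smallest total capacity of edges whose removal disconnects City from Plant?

14

Augment Plant→Bus1→Sub2→City: bottleneck 2, flow now 2.
Augment Plant→Bus1→Bus2→City: bottleneck 3, flow now 5.
Augment Plant→Bus3→Sub4→City: bottleneck 3, flow now 8.
Augment Plant→Bus3→Bus2→City: bottleneck 3, flow now 11.
Augment Plant→Sub3→Bus2→City: bottleneck 3, flow now 14.
No augmenting path remains; maximum flow = 14.
By max-flow min-cut, the minimum cut capacity equals the max flow.
In the residual graph, reachable from Plant: {Plant, Bus1, Bus3, Sub3, Sub2, Bus2}.
Min-cut edges: Bus3→Sub4 (3), Sub2→City (2), Bus2→City (9); capacity 3 + 2 + 9 = 14.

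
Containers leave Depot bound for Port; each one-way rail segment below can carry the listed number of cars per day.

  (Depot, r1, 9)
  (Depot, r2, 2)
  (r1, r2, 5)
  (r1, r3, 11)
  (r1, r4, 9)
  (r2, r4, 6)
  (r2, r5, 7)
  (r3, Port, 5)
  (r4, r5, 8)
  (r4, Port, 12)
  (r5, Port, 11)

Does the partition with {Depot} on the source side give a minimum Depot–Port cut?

Yes — it is a minimum cut (capacity 11).

Given cut capacity: 9 + 2 = 11.
Augment Depot→r1→r3→Port: bottleneck 5, flow now 5.
Augment Depot→r1→r4→Port: bottleneck 4, flow now 9.
Augment Depot→r2→r4→Port: bottleneck 2, flow now 11.
No augmenting path remains; maximum flow = 11.
Cut capacity 11 equals the max flow, so it is a minimum cut.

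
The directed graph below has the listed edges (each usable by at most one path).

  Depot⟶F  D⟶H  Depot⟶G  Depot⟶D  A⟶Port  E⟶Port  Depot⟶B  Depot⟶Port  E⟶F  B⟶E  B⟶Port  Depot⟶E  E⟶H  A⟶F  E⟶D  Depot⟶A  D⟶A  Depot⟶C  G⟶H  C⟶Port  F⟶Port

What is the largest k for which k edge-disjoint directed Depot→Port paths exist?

Assign every edge capacity 1; by Menger, the answer equals the max flow.
Path Depot→Port (+1); total 1.
Path Depot→A→Port (+1); total 2.
Path Depot→B→Port (+1); total 3.
Path Depot→C→Port (+1); total 4.
Path Depot→E→Port (+1); total 5.
Path Depot→F→Port (+1); total 6.
No residual Depot→Port path; max flow = 6.
Certifying cut of size 6: {A→Port, Depot→B, Depot→C, Depot→E, Depot→Port, F→Port}.

6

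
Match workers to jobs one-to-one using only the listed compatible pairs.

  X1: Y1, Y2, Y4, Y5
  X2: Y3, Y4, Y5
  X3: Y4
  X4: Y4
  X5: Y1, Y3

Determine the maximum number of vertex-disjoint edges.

Unit-capacity flow: source→left, listed edges, right→sink; max matching = max flow.
Augmenting path X1→Y1 (+1); matched 1.
Augmenting path X2→Y3 (+1); matched 2.
Augmenting path X3→Y4 (+1); matched 3.
Augmenting path X5→Y1→X1→Y2 (+1); matched 4.
No augmenting path remains; maximum matching = 4.
König certificate: {X1, X2, X5, Y4} is a vertex cover of size 4 (every listed pair touches it), so no matching can be larger.

4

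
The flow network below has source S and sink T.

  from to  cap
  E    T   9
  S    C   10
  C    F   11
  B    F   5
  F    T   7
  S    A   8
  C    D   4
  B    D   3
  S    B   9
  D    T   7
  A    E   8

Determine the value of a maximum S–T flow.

Augment S→A→E→T: bottleneck 8, flow now 8.
Augment S→B→D→T: bottleneck 3, flow now 11.
Augment S→B→F→T: bottleneck 5, flow now 16.
Augment S→C→D→T: bottleneck 4, flow now 20.
Augment S→C→F→T: bottleneck 2, flow now 22.
No augmenting path remains; maximum flow = 22.
In the residual graph, reachable from S: {S, B, C, F}.
Min-cut edges: S→A (8), B→D (3), C→D (4), F→T (7); capacity 8 + 3 + 4 + 7 = 22.
This cut is saturated, so no flow can exceed 22.

22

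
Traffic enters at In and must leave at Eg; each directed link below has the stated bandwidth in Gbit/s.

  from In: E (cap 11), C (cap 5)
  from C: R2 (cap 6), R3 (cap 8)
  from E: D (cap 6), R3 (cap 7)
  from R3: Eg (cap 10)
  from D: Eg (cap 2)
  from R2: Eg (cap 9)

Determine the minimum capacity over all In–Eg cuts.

Augment In→C→R3→Eg: bottleneck 5, flow now 5.
Augment In→E→R3→Eg: bottleneck 5, flow now 10.
Augment In→E→D→Eg: bottleneck 2, flow now 12.
Augment In→E→R3→C→R2→Eg: bottleneck 2, flow now 14. (uses reverse residual edge)
No augmenting path remains; maximum flow = 14.
By max-flow min-cut, the minimum cut capacity equals the max flow.
In the residual graph, reachable from In: {In, E, D}.
Min-cut edges: In→C (5), E→R3 (7), D→Eg (2); capacity 5 + 7 + 2 = 14.

14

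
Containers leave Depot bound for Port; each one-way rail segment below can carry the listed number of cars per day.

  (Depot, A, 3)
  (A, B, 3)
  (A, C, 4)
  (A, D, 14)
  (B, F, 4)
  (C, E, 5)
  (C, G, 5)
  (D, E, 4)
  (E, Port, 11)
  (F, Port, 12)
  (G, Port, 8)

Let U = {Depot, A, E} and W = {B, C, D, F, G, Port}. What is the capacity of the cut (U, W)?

Edges leaving {Depot, A, E}: A→B (3), A→C (4), A→D (14), E→Port (11).
Cut capacity = 3 + 4 + 14 + 11 = 32.

32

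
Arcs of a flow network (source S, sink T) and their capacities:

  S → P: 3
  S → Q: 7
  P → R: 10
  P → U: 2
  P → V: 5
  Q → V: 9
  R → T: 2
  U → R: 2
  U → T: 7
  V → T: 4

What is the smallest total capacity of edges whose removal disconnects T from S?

Augment S→P→R→T: bottleneck 2, flow now 2.
Augment S→P→U→T: bottleneck 1, flow now 3.
Augment S→Q→V→T: bottleneck 4, flow now 7.
No augmenting path remains; maximum flow = 7.
By max-flow min-cut, the minimum cut capacity equals the max flow.
In the residual graph, reachable from S: {S, Q, V}.
Min-cut edges: S→P (3), V→T (4); capacity 3 + 4 = 7.

7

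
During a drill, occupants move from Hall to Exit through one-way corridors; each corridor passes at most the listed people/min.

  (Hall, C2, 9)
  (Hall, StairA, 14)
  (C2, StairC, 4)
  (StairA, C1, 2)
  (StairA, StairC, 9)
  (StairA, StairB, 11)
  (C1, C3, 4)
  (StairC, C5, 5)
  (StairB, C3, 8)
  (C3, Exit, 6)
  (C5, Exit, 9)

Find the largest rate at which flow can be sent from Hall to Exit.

Augment Hall→C2→StairC→C5→Exit: bottleneck 4, flow now 4.
Augment Hall→StairA→C1→C3→Exit: bottleneck 2, flow now 6.
Augment Hall→StairA→StairC→C5→Exit: bottleneck 1, flow now 7.
Augment Hall→StairA→StairB→C3→Exit: bottleneck 4, flow now 11.
No augmenting path remains; maximum flow = 11.
In the residual graph, reachable from Hall: {Hall, C2, StairA, C1, StairC, StairB, C3}.
Min-cut edges: StairC→C5 (5), C3→Exit (6); capacity 5 + 6 = 11.
This cut is saturated, so no flow can exceed 11.

11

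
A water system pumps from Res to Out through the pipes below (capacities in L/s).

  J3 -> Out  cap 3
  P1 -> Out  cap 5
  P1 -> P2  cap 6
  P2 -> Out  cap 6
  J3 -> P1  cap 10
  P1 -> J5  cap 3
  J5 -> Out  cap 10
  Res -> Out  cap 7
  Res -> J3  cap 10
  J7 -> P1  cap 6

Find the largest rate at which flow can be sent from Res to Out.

Augment Res→Out: bottleneck 7, flow now 7.
Augment Res→J3→Out: bottleneck 3, flow now 10.
Augment Res→J3→P1→Out: bottleneck 5, flow now 15.
Augment Res→J3→P1→J5→Out: bottleneck 2, flow now 17.
No augmenting path remains; maximum flow = 17.
In the residual graph, reachable from Res: {Res}.
Min-cut edges: Res→J3 (10), Res→Out (7); capacity 10 + 7 = 17.
This cut is saturated, so no flow can exceed 17.

17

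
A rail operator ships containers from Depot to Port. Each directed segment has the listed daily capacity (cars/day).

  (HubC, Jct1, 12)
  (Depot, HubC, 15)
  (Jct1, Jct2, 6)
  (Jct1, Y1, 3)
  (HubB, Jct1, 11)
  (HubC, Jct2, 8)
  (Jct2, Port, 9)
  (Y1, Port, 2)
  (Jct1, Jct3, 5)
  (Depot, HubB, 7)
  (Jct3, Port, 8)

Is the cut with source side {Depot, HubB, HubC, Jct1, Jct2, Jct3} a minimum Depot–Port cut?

Given cut capacity: 3 + 9 + 8 = 20.
Augment Depot→HubC→Jct2→Port: bottleneck 8, flow now 8.
Augment Depot→HubB→Jct1→Jct2→Port: bottleneck 1, flow now 9.
Augment Depot→HubB→Jct1→Y1→Port: bottleneck 2, flow now 11.
Augment Depot→HubB→Jct1→Jct3→Port: bottleneck 4, flow now 15.
Augment Depot→HubC→Jct1→Jct3→Port: bottleneck 1, flow now 16.
No augmenting path remains; maximum flow = 16.
In the residual graph, reachable from Depot: {Depot, HubB, HubC, Jct1, Jct2, Y1}.
Min-cut edges: Jct1→Jct3 (5), Jct2→Port (9), Y1→Port (2); capacity 5 + 9 + 2 = 16.
Cut capacity 20 exceeds the max flow 16, so it is not minimum.

No — its capacity is 20, but the minimum cut has capacity 16.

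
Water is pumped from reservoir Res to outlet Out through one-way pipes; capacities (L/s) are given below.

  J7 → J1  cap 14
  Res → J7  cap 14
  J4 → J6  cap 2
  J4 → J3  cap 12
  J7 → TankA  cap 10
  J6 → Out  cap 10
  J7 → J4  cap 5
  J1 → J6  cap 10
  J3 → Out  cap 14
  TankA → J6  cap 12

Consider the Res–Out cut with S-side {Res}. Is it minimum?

Given cut capacity: 14 = 14.
Augment Res→J7→TankA→J6→Out: bottleneck 10, flow now 10.
Augment Res→J7→J4→J3→Out: bottleneck 4, flow now 14.
No augmenting path remains; maximum flow = 14.
Cut capacity 14 equals the max flow, so it is a minimum cut.

Yes — it is a minimum cut (capacity 14).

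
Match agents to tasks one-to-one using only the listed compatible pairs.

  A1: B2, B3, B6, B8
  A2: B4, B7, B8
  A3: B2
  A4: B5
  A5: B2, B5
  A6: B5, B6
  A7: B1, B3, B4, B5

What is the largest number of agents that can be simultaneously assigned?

Unit-capacity flow: source→left, listed edges, right→sink; max matching = max flow.
Augmenting path A1→B2 (+1); matched 1.
Augmenting path A2→B4 (+1); matched 2.
Augmenting path A4→B5 (+1); matched 3.
Augmenting path A6→B6 (+1); matched 4.
Augmenting path A7→B1 (+1); matched 5.
Augmenting path A3→B2→A1→B3 (+1); matched 6.
No augmenting path remains; maximum matching = 6.
König certificate: {A1, A2, A6, A7, B2, B5} is a vertex cover of size 6 (every listed pair touches it), so no matching can be larger.

6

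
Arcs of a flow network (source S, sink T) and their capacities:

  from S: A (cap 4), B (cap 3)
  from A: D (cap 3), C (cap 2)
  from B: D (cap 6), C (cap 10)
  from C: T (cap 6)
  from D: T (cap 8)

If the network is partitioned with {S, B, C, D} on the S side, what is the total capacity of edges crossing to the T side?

Edges leaving {S, B, C, D}: S→A (4), C→T (6), D→T (8).
Cut capacity = 4 + 6 + 8 = 18.

18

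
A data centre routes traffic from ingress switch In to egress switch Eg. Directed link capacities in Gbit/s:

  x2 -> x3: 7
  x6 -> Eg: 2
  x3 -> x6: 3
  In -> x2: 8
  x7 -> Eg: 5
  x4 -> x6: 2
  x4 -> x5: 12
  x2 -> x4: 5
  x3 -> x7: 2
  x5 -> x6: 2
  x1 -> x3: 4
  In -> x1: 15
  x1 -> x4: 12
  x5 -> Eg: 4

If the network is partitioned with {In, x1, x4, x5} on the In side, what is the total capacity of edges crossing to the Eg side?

20

Edges leaving {In, x1, x4, x5}: In→x2 (8), x1→x3 (4), x4→x6 (2), x5→x6 (2), x5→Eg (4).
Cut capacity = 8 + 4 + 2 + 2 + 4 = 20.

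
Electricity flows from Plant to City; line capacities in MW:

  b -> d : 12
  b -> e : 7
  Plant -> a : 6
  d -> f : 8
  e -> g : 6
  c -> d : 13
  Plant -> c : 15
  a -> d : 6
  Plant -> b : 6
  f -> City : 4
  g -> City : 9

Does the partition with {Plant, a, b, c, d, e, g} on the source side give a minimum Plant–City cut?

Given cut capacity: 8 + 9 = 17.
Augment Plant→a→d→f→City: bottleneck 4, flow now 4.
Augment Plant→b→e→g→City: bottleneck 6, flow now 10.
No augmenting path remains; maximum flow = 10.
In the residual graph, reachable from Plant: {Plant, a, c, d, f}.
Min-cut edges: Plant→b (6), f→City (4); capacity 6 + 4 = 10.
Cut capacity 17 exceeds the max flow 10, so it is not minimum.

No — its capacity is 17, but the minimum cut has capacity 10.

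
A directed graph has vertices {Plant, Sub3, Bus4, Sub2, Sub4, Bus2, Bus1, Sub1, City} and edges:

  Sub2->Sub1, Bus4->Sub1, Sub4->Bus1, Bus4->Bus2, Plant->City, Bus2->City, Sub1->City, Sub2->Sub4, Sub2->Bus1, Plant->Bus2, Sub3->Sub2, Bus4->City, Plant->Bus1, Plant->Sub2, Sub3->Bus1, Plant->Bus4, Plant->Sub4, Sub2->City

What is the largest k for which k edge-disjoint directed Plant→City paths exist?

4

Assign every edge capacity 1; by Menger, the answer equals the max flow.
Path Plant→City (+1); total 1.
Path Plant→Bus4→City (+1); total 2.
Path Plant→Sub2→City (+1); total 3.
Path Plant→Bus2→City (+1); total 4.
No residual Plant→City path; max flow = 4.
Certifying cut of size 4: {Plant→Bus2, Plant→Bus4, Plant→City, Plant→Sub2}.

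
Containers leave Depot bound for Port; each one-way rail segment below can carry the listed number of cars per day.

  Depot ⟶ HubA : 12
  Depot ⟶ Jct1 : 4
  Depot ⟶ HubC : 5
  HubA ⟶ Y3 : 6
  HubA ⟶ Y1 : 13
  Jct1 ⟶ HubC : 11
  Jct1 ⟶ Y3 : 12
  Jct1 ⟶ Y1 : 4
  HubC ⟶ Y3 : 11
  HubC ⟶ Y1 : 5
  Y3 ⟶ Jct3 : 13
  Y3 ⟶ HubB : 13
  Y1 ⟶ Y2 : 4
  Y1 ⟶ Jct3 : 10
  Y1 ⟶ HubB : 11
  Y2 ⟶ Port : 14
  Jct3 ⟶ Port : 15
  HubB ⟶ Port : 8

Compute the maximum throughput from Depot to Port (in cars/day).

21

Augment Depot→HubA→Y3→Jct3→Port: bottleneck 6, flow now 6.
Augment Depot→HubA→Y1→Y2→Port: bottleneck 4, flow now 10.
Augment Depot→HubA→Y1→Jct3→Port: bottleneck 2, flow now 12.
Augment Depot→Jct1→Y3→Jct3→Port: bottleneck 4, flow now 16.
Augment Depot→HubC→Y3→Jct3→Port: bottleneck 3, flow now 19.
Augment Depot→HubC→Y3→HubB→Port: bottleneck 2, flow now 21.
No augmenting path remains; maximum flow = 21.
In the residual graph, reachable from Depot: {Depot}.
Min-cut edges: Depot→HubA (12), Depot→Jct1 (4), Depot→HubC (5); capacity 12 + 4 + 5 = 21.
This cut is saturated, so no flow can exceed 21.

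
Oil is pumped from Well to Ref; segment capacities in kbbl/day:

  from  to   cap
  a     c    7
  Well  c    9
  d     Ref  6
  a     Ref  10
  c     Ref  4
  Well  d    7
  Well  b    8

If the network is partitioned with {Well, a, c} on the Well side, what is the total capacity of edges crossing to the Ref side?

Edges leaving {Well, a, c}: Well→b (8), Well→d (7), a→Ref (10), c→Ref (4).
Cut capacity = 8 + 7 + 10 + 4 = 29.

29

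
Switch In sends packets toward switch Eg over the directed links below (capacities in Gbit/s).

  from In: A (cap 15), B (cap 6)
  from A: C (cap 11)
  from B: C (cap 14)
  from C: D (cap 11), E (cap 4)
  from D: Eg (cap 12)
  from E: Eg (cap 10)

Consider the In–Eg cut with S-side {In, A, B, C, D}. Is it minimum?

Given cut capacity: 4 + 12 = 16.
Augment In→A→C→D→Eg: bottleneck 11, flow now 11.
Augment In→B→C→E→Eg: bottleneck 4, flow now 15.
No augmenting path remains; maximum flow = 15.
In the residual graph, reachable from In: {In, A, B, C}.
Min-cut edges: C→D (11), C→E (4); capacity 11 + 4 = 15.
Cut capacity 16 exceeds the max flow 15, so it is not minimum.

No — its capacity is 16, but the minimum cut has capacity 15.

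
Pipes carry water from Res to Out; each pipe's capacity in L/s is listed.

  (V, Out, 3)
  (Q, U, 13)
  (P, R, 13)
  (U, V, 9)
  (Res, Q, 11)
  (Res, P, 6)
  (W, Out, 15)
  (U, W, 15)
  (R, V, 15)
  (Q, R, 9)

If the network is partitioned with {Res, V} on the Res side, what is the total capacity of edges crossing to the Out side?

20

Edges leaving {Res, V}: Res→P (6), Res→Q (11), V→Out (3).
Cut capacity = 6 + 11 + 3 = 20.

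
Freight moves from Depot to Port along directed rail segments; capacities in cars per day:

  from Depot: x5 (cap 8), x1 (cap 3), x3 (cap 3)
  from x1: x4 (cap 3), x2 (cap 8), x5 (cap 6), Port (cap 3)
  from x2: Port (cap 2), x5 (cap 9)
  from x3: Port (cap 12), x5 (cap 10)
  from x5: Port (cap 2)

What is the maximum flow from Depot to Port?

Augment Depot→x1→Port: bottleneck 3, flow now 3.
Augment Depot→x3→Port: bottleneck 3, flow now 6.
Augment Depot→x5→Port: bottleneck 2, flow now 8.
No augmenting path remains; maximum flow = 8.
In the residual graph, reachable from Depot: {Depot, x5}.
Min-cut edges: Depot→x1 (3), Depot→x3 (3), x5→Port (2); capacity 3 + 3 + 2 = 8.
This cut is saturated, so no flow can exceed 8.

8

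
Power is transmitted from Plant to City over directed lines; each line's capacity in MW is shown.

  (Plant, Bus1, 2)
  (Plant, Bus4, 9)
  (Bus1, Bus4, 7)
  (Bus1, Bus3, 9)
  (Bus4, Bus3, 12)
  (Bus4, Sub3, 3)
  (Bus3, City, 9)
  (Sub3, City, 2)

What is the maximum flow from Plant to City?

Augment Plant→Bus1→Bus3→City: bottleneck 2, flow now 2.
Augment Plant→Bus4→Bus3→City: bottleneck 7, flow now 9.
Augment Plant→Bus4→Sub3→City: bottleneck 2, flow now 11.
No augmenting path remains; maximum flow = 11.
In the residual graph, reachable from Plant: {Plant}.
Min-cut edges: Plant→Bus1 (2), Plant→Bus4 (9); capacity 2 + 9 = 11.
This cut is saturated, so no flow can exceed 11.

11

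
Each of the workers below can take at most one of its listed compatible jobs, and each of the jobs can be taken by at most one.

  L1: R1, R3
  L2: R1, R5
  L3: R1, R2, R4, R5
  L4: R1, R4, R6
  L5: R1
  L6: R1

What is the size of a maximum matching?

Unit-capacity flow: source→left, listed edges, right→sink; max matching = max flow.
Augmenting path L1→R1 (+1); matched 1.
Augmenting path L2→R5 (+1); matched 2.
Augmenting path L3→R2 (+1); matched 3.
Augmenting path L4→R4 (+1); matched 4.
Augmenting path L5→R1→L1→R3 (+1); matched 5.
No augmenting path remains; maximum matching = 5.
König certificate: {L1, L2, L3, L4, R1} is a vertex cover of size 5 (every listed pair touches it), so no matching can be larger.

5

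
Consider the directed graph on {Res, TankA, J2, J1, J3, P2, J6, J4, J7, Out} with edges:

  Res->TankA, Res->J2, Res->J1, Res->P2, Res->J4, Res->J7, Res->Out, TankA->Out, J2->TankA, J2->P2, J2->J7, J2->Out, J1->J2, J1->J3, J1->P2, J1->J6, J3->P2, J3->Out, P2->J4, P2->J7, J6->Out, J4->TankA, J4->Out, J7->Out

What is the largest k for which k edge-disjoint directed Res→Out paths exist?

6

Assign every edge capacity 1; by Menger, the answer equals the max flow.
Path Res→Out (+1); total 1.
Path Res→TankA→Out (+1); total 2.
Path Res→J2→Out (+1); total 3.
Path Res→J4→Out (+1); total 4.
Path Res→J7→Out (+1); total 5.
Path Res→J1→J3→Out (+1); total 6.
No residual Res→Out path; max flow = 6.
Certifying cut of size 6: {J4→Out, J7→Out, Res→J1, Res→J2, Res→Out, TankA→Out}.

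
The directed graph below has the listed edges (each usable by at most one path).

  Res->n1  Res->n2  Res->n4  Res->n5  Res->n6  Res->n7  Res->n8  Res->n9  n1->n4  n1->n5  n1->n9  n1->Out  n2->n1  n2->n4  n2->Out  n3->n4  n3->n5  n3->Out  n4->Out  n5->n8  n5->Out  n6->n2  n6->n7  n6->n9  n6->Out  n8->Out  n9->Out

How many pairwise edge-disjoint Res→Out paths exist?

Assign every edge capacity 1; by Menger, the answer equals the max flow.
Path Res→n1→Out (+1); total 1.
Path Res→n2→Out (+1); total 2.
Path Res→n4→Out (+1); total 3.
Path Res→n5→Out (+1); total 4.
Path Res→n6→Out (+1); total 5.
Path Res→n8→Out (+1); total 6.
Path Res→n9→Out (+1); total 7.
No residual Res→Out path; max flow = 7.
Certifying cut of size 7: {Res→n1, Res→n2, Res→n4, Res→n5, Res→n6, Res→n8, Res→n9}.

7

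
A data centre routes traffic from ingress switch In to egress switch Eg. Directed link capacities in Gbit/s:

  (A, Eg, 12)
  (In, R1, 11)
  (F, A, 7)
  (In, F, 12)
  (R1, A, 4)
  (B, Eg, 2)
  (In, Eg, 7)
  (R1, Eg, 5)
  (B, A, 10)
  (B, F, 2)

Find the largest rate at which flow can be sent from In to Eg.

23

Augment In→Eg: bottleneck 7, flow now 7.
Augment In→R1→Eg: bottleneck 5, flow now 12.
Augment In→F→A→Eg: bottleneck 7, flow now 19.
Augment In→R1→A→Eg: bottleneck 4, flow now 23.
No augmenting path remains; maximum flow = 23.
In the residual graph, reachable from In: {In, F, R1}.
Min-cut edges: In→Eg (7), F→A (7), R1→A (4), R1→Eg (5); capacity 7 + 7 + 4 + 5 = 23.
This cut is saturated, so no flow can exceed 23.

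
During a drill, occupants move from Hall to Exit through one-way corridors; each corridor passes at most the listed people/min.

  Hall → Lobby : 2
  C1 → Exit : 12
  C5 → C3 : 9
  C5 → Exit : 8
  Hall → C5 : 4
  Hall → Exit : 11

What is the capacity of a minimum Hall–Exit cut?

15

Augment Hall→Exit: bottleneck 11, flow now 11.
Augment Hall→C5→Exit: bottleneck 4, flow now 15.
No augmenting path remains; maximum flow = 15.
By max-flow min-cut, the minimum cut capacity equals the max flow.
In the residual graph, reachable from Hall: {Hall, Lobby}.
Min-cut edges: Hall→C5 (4), Hall→Exit (11); capacity 4 + 11 = 15.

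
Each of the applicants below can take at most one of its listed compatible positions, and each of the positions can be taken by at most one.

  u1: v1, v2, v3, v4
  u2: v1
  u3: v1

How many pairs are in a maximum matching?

Unit-capacity flow: source→left, listed edges, right→sink; max matching = max flow.
Augmenting path u1→v1 (+1); matched 1.
Augmenting path u2→v1→u1→v2 (+1); matched 2.
No augmenting path remains; maximum matching = 2.
König certificate: {u1, v1} is a vertex cover of size 2 (every listed pair touches it), so no matching can be larger.

2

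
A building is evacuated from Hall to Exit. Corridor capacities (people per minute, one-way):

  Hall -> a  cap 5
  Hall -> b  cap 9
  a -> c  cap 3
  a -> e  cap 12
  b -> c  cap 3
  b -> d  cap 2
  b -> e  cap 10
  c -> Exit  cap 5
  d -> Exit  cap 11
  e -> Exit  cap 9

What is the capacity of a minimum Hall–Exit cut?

Augment Hall→a→c→Exit: bottleneck 3, flow now 3.
Augment Hall→a→e→Exit: bottleneck 2, flow now 5.
Augment Hall→b→c→Exit: bottleneck 2, flow now 7.
Augment Hall→b→d→Exit: bottleneck 2, flow now 9.
Augment Hall→b→e→Exit: bottleneck 5, flow now 14.
No augmenting path remains; maximum flow = 14.
By max-flow min-cut, the minimum cut capacity equals the max flow.
In the residual graph, reachable from Hall: {Hall}.
Min-cut edges: Hall→a (5), Hall→b (9); capacity 5 + 9 = 14.

14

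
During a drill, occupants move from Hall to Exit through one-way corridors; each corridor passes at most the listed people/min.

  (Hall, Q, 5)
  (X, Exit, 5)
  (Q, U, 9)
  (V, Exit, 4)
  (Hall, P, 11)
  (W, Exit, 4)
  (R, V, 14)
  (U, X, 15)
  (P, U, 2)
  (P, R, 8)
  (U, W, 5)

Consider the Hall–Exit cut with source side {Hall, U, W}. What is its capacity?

35

Edges leaving {Hall, U, W}: Hall→P (11), Hall→Q (5), U→X (15), W→Exit (4).
Cut capacity = 11 + 5 + 15 + 4 = 35.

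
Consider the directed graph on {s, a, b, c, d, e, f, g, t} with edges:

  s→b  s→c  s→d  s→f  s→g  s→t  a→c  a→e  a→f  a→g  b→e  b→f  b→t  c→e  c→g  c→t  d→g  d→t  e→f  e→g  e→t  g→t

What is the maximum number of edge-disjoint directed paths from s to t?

5

Assign every edge capacity 1; by Menger, the answer equals the max flow.
Path s→t (+1); total 1.
Path s→b→t (+1); total 2.
Path s→c→t (+1); total 3.
Path s→d→t (+1); total 4.
Path s→g→t (+1); total 5.
No residual s→t path; max flow = 5.
Certifying cut of size 5: {s→b, s→c, s→d, s→g, s→t}.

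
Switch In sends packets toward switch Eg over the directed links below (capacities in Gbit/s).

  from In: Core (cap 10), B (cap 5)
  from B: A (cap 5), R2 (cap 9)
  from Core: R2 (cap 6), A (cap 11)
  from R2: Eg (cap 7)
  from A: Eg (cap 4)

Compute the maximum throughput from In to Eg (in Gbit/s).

11

Augment In→B→R2→Eg: bottleneck 5, flow now 5.
Augment In→Core→R2→Eg: bottleneck 2, flow now 7.
Augment In→Core→A→Eg: bottleneck 4, flow now 11.
No augmenting path remains; maximum flow = 11.
In the residual graph, reachable from In: {In, B, Core, R2, A}.
Min-cut edges: R2→Eg (7), A→Eg (4); capacity 7 + 4 = 11.
This cut is saturated, so no flow can exceed 11.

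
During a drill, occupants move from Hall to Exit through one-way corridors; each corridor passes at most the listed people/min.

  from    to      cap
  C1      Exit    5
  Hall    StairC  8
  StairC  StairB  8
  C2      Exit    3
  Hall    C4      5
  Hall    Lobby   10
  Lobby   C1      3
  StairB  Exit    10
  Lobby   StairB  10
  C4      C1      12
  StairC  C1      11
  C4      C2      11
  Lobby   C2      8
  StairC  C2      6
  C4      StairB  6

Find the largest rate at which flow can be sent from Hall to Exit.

Augment Hall→Lobby→C2→Exit: bottleneck 3, flow now 3.
Augment Hall→Lobby→StairB→Exit: bottleneck 7, flow now 10.
Augment Hall→C4→StairB→Exit: bottleneck 3, flow now 13.
Augment Hall→C4→C1→Exit: bottleneck 2, flow now 15.
Augment Hall→StairC→C1→Exit: bottleneck 3, flow now 18.
No augmenting path remains; maximum flow = 18.
In the residual graph, reachable from Hall: {Hall, Lobby, C4, StairC, C2, StairB, C1}.
Min-cut edges: C2→Exit (3), StairB→Exit (10), C1→Exit (5); capacity 3 + 10 + 5 = 18.
This cut is saturated, so no flow can exceed 18.

18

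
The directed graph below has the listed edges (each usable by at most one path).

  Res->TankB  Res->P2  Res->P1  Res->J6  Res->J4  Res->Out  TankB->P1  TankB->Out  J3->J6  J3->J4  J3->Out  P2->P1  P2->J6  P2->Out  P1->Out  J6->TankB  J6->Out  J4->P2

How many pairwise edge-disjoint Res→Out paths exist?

Assign every edge capacity 1; by Menger, the answer equals the max flow.
Path Res→Out (+1); total 1.
Path Res→TankB→Out (+1); total 2.
Path Res→P2→Out (+1); total 3.
Path Res→P1→Out (+1); total 4.
Path Res→J6→Out (+1); total 5.
No residual Res→Out path; max flow = 5.
Certifying cut of size 5: {J6→Out, P1→Out, P2→Out, Res→Out, TankB→Out}.

5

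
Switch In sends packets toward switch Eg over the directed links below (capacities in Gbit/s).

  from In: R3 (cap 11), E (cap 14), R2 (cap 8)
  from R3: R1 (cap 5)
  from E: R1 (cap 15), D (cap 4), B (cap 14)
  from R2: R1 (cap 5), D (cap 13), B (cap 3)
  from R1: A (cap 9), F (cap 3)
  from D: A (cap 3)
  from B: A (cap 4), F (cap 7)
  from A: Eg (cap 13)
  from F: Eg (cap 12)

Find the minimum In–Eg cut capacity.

23

Augment In→R3→R1→A→Eg: bottleneck 5, flow now 5.
Augment In→E→R1→A→Eg: bottleneck 4, flow now 9.
Augment In→E→R1→F→Eg: bottleneck 3, flow now 12.
Augment In→E→D→A→Eg: bottleneck 3, flow now 15.
Augment In→E→B→A→Eg: bottleneck 1, flow now 16.
Augment In→E→B→F→Eg: bottleneck 3, flow now 19.
Augment In→R2→B→F→Eg: bottleneck 3, flow now 22.
Augment In→R2→R1→E→B→F→Eg: bottleneck 1, flow now 23. (uses reverse residual edge)
No augmenting path remains; maximum flow = 23.
By max-flow min-cut, the minimum cut capacity equals the max flow.
In the residual graph, reachable from In: {In, R3, E, R2, R1, D, B, A}.
Min-cut edges: R1→F (3), B→F (7), A→Eg (13); capacity 3 + 7 + 13 = 23.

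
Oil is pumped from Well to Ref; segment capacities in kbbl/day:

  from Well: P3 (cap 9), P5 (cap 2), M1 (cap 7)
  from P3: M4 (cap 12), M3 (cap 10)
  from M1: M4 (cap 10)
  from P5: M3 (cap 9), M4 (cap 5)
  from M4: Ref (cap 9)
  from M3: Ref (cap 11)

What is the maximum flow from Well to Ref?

Augment Well→P3→M4→Ref: bottleneck 9, flow now 9.
Augment Well→P5→M3→Ref: bottleneck 2, flow now 11.
Augment Well→M1→M4→P3→M3→Ref: bottleneck 7, flow now 18. (uses reverse residual edge)
No augmenting path remains; maximum flow = 18.
In the residual graph, reachable from Well: {Well}.
Min-cut edges: Well→P3 (9), Well→M1 (7), Well→P5 (2); capacity 9 + 7 + 2 = 18.
This cut is saturated, so no flow can exceed 18.

18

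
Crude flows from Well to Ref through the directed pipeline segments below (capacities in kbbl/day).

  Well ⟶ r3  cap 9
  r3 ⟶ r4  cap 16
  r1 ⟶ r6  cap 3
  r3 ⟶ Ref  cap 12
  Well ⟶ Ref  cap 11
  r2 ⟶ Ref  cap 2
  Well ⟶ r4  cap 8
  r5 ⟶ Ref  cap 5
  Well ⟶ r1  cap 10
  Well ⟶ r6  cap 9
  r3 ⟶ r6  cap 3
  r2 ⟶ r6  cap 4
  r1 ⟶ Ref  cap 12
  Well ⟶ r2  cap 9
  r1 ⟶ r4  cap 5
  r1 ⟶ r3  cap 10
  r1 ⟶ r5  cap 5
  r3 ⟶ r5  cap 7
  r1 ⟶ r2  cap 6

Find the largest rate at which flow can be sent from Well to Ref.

32

Augment Well→Ref: bottleneck 11, flow now 11.
Augment Well→r1→Ref: bottleneck 10, flow now 21.
Augment Well→r2→Ref: bottleneck 2, flow now 23.
Augment Well→r3→Ref: bottleneck 9, flow now 32.
No augmenting path remains; maximum flow = 32.
In the residual graph, reachable from Well: {Well, r2, r4, r6}.
Min-cut edges: Well→r1 (10), Well→r3 (9), Well→Ref (11), r2→Ref (2); capacity 10 + 9 + 11 + 2 = 32.
This cut is saturated, so no flow can exceed 32.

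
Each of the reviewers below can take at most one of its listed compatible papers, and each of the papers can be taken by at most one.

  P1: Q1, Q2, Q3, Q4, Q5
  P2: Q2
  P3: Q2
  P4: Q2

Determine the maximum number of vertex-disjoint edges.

2

Unit-capacity flow: source→left, listed edges, right→sink; max matching = max flow.
Augmenting path P1→Q1 (+1); matched 1.
Augmenting path P2→Q2 (+1); matched 2.
No augmenting path remains; maximum matching = 2.
König certificate: {P1, Q2} is a vertex cover of size 2 (every listed pair touches it), so no matching can be larger.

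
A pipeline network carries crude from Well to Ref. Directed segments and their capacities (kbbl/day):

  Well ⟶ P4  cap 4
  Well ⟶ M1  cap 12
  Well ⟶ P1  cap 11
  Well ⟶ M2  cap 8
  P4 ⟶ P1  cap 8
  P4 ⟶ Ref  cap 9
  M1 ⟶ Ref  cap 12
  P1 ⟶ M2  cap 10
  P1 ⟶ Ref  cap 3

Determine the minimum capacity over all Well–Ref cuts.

19

Augment Well→P4→Ref: bottleneck 4, flow now 4.
Augment Well→M1→Ref: bottleneck 12, flow now 16.
Augment Well→P1→Ref: bottleneck 3, flow now 19.
No augmenting path remains; maximum flow = 19.
By max-flow min-cut, the minimum cut capacity equals the max flow.
In the residual graph, reachable from Well: {Well, P1, M2}.
Min-cut edges: Well→P4 (4), Well→M1 (12), P1→Ref (3); capacity 4 + 12 + 3 = 19.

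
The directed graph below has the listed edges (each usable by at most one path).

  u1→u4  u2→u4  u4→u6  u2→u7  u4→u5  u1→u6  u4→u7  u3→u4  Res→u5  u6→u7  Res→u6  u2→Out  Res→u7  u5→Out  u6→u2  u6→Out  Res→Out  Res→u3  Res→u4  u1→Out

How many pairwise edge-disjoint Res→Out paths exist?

Assign every edge capacity 1; by Menger, the answer equals the max flow.
Path Res→Out (+1); total 1.
Path Res→u5→Out (+1); total 2.
Path Res→u6→Out (+1); total 3.
Path Res→u4→u6→u2→Out (+1); total 4.
No residual Res→Out path; max flow = 4.
Certifying cut of size 4: {Res→Out, Res→u6, u4→u6, u5→Out}.

4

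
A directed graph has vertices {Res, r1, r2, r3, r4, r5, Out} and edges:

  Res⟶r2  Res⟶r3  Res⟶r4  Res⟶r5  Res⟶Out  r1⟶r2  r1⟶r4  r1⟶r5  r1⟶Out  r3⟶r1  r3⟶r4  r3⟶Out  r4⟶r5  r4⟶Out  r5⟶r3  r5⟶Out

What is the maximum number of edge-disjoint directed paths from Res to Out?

Assign every edge capacity 1; by Menger, the answer equals the max flow.
Path Res→Out (+1); total 1.
Path Res→r3→Out (+1); total 2.
Path Res→r4→Out (+1); total 3.
Path Res→r5→Out (+1); total 4.
No residual Res→Out path; max flow = 4.
Certifying cut of size 4: {Res→Out, Res→r3, Res→r4, Res→r5}.

4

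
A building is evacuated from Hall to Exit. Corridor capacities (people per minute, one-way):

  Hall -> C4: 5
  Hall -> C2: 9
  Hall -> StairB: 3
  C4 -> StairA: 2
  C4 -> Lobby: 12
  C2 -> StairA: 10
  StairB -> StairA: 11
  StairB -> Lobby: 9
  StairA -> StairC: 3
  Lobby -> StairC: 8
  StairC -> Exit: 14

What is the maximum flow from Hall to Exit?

Augment Hall→C4→StairA→StairC→Exit: bottleneck 2, flow now 2.
Augment Hall→C4→Lobby→StairC→Exit: bottleneck 3, flow now 5.
Augment Hall→C2→StairA→StairC→Exit: bottleneck 1, flow now 6.
Augment Hall→StairB→Lobby→StairC→Exit: bottleneck 3, flow now 9.
Augment Hall→C2→StairA→C4→Lobby→StairC→Exit: bottleneck 2, flow now 11. (uses reverse residual edge)
No augmenting path remains; maximum flow = 11.
In the residual graph, reachable from Hall: {Hall, C2, StairA}.
Min-cut edges: Hall→C4 (5), Hall→StairB (3), StairA→StairC (3); capacity 5 + 3 + 3 = 11.
This cut is saturated, so no flow can exceed 11.

11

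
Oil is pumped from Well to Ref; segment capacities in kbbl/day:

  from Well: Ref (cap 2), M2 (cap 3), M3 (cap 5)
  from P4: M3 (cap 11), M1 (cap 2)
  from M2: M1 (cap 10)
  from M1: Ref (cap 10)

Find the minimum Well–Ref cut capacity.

5

Augment Well→Ref: bottleneck 2, flow now 2.
Augment Well→M2→M1→Ref: bottleneck 3, flow now 5.
No augmenting path remains; maximum flow = 5.
By max-flow min-cut, the minimum cut capacity equals the max flow.
In the residual graph, reachable from Well: {Well, M3}.
Min-cut edges: Well→M2 (3), Well→Ref (2); capacity 3 + 2 = 5.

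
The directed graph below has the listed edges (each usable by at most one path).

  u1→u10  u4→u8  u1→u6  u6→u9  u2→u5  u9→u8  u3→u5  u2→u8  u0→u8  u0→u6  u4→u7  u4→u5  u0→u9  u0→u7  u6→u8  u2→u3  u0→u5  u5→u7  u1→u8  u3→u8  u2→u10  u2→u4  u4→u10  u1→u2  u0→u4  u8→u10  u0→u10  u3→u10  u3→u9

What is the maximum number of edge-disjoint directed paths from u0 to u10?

Assign every edge capacity 1; by Menger, the answer equals the max flow.
Path u0→u10 (+1); total 1.
Path u0→u4→u10 (+1); total 2.
Path u0→u8→u10 (+1); total 3.
No residual u0→u10 path; max flow = 3.
Certifying cut of size 3: {u0→u10, u0→u4, u8→u10}.

3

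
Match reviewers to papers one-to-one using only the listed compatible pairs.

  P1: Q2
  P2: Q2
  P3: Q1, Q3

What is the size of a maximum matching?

Unit-capacity flow: source→left, listed edges, right→sink; max matching = max flow.
Augmenting path P1→Q2 (+1); matched 1.
Augmenting path P3→Q1 (+1); matched 2.
No augmenting path remains; maximum matching = 2.
König certificate: {P3, Q2} is a vertex cover of size 2 (every listed pair touches it), so no matching can be larger.

2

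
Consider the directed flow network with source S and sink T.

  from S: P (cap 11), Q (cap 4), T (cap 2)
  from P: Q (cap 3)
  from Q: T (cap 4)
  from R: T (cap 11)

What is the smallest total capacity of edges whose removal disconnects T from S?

Augment S→T: bottleneck 2, flow now 2.
Augment S→Q→T: bottleneck 4, flow now 6.
No augmenting path remains; maximum flow = 6.
By max-flow min-cut, the minimum cut capacity equals the max flow.
In the residual graph, reachable from S: {S, P, Q}.
Min-cut edges: S→T (2), Q→T (4); capacity 2 + 4 = 6.

6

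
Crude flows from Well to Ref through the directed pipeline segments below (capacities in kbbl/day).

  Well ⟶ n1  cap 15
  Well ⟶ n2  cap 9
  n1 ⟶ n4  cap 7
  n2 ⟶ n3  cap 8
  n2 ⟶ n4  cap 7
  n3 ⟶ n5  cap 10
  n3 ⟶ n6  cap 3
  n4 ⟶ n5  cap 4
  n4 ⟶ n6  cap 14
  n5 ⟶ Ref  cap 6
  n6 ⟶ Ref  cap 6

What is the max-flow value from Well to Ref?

12

Augment Well→n1→n4→n5→Ref: bottleneck 4, flow now 4.
Augment Well→n1→n4→n6→Ref: bottleneck 3, flow now 7.
Augment Well→n2→n3→n5→Ref: bottleneck 2, flow now 9.
Augment Well→n2→n3→n6→Ref: bottleneck 3, flow now 12.
No augmenting path remains; maximum flow = 12.
In the residual graph, reachable from Well: {Well, n1, n2, n3, n4, n5, n6}.
Min-cut edges: n5→Ref (6), n6→Ref (6); capacity 6 + 6 = 12.
This cut is saturated, so no flow can exceed 12.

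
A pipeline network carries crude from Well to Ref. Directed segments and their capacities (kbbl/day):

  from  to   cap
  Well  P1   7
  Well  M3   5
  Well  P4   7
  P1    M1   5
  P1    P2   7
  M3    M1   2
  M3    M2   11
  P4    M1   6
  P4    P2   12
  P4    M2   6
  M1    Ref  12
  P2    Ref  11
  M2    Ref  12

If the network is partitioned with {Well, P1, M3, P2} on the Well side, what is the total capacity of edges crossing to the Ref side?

36

Edges leaving {Well, P1, M3, P2}: Well→P4 (7), P1→M1 (5), M3→M1 (2), M3→M2 (11), P2→Ref (11).
Cut capacity = 7 + 5 + 2 + 11 + 11 = 36.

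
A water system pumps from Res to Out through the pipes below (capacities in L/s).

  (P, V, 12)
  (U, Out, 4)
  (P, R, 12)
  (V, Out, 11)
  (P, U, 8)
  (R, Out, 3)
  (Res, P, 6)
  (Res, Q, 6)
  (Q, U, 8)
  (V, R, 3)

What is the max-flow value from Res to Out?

10

Augment Res→P→R→Out: bottleneck 3, flow now 3.
Augment Res→P→U→Out: bottleneck 3, flow now 6.
Augment Res→Q→U→Out: bottleneck 1, flow now 7.
Augment Res→Q→U→P→V→Out: bottleneck 3, flow now 10. (uses reverse residual edge)
No augmenting path remains; maximum flow = 10.
In the residual graph, reachable from Res: {Res, Q, U}.
Min-cut edges: Res→P (6), U→Out (4); capacity 6 + 4 = 10.
This cut is saturated, so no flow can exceed 10.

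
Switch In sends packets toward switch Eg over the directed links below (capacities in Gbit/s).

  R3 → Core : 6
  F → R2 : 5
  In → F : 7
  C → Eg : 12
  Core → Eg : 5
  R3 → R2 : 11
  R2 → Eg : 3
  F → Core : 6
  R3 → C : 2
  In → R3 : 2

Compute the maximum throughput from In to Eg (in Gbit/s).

Augment In→R3→R2→Eg: bottleneck 2, flow now 2.
Augment In→F→R2→Eg: bottleneck 1, flow now 3.
Augment In→F→Core→Eg: bottleneck 5, flow now 8.
Augment In→F→R2→R3→C→Eg: bottleneck 1, flow now 9. (uses reverse residual edge)
No augmenting path remains; maximum flow = 9.
In the residual graph, reachable from In: {In}.
Min-cut edges: In→R3 (2), In→F (7); capacity 2 + 7 = 9.
This cut is saturated, so no flow can exceed 9.

9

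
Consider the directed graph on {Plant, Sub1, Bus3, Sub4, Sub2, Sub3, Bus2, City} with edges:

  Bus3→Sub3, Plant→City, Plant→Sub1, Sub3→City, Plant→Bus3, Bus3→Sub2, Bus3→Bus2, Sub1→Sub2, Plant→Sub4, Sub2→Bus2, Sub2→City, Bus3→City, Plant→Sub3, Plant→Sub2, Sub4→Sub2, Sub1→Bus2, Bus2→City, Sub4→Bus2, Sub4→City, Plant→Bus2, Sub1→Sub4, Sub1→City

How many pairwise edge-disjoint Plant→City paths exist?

7

Assign every edge capacity 1; by Menger, the answer equals the max flow.
Path Plant→City (+1); total 1.
Path Plant→Sub1→City (+1); total 2.
Path Plant→Bus3→City (+1); total 3.
Path Plant→Sub4→City (+1); total 4.
Path Plant→Sub2→City (+1); total 5.
Path Plant→Sub3→City (+1); total 6.
Path Plant→Bus2→City (+1); total 7.
No residual Plant→City path; max flow = 7.
Certifying cut of size 7: {Plant→Bus2, Plant→Bus3, Plant→City, Plant→Sub1, Plant→Sub2, Plant→Sub3, Plant→Sub4}.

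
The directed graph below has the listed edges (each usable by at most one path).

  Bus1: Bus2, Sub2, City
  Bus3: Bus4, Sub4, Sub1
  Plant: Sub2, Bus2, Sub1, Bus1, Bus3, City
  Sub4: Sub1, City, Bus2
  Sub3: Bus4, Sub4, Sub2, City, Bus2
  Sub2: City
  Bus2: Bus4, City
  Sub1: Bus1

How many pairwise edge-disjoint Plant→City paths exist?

Assign every edge capacity 1; by Menger, the answer equals the max flow.
Path Plant→City (+1); total 1.
Path Plant→Bus1→City (+1); total 2.
Path Plant→Sub2→City (+1); total 3.
Path Plant→Bus2→City (+1); total 4.
Path Plant→Bus3→Sub4→City (+1); total 5.
No residual Plant→City path; max flow = 5.
Certifying cut of size 5: {Bus1→City, Bus2→City, Plant→Bus3, Plant→City, Sub2→City}.

5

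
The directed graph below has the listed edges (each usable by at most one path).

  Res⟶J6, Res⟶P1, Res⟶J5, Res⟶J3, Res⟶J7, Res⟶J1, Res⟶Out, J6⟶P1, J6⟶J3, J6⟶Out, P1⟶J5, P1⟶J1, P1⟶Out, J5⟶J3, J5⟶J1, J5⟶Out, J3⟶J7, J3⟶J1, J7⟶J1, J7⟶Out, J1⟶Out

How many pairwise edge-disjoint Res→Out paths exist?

Assign every edge capacity 1; by Menger, the answer equals the max flow.
Path Res→Out (+1); total 1.
Path Res→J6→Out (+1); total 2.
Path Res→P1→Out (+1); total 3.
Path Res→J5→Out (+1); total 4.
Path Res→J7→Out (+1); total 5.
Path Res→J1→Out (+1); total 6.
No residual Res→Out path; max flow = 6.
Certifying cut of size 6: {J1→Out, J7→Out, Res→J5, Res→J6, Res→Out, Res→P1}.

6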